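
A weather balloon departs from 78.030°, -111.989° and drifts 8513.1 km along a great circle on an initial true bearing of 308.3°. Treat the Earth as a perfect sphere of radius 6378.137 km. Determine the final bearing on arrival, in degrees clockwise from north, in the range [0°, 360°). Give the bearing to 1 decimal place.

final bearing 190.0°

δ = 8513.1/6378.137 = 1.334731 rad (76.4745°).
Converting: φ₁ = 1.361880 rad, θ = 5.380850 rad.
sin φ₂ = sin φ₁ cos δ + cos φ₁ sin δ cos θ = (0.978256)(0.233878) + (0.207400)(0.972266)(0.619779) = 0.353770
φ₂ = asin(0.353770) = 0.361599 rad = 20.718°.
Δλ = atan2( sin θ sin δ cos φ₁ , cos δ − sin φ₁ sin φ₂ ) = atan2(-0.158248, -0.112199) = -2.187542 rad = -125.337°.
λ₂ = -111.989° + -125.337° = -237.326°, normalized to (−180°, 180°] → 122.674°.
The forward bearing on arrival equals the back-azimuth from the destination plus 180°.
Back-azimuth from P₂ (20.7°, 122.7°) to P₁ (78.0°, -112.0°), with Δλ' = λ₁ − λ₂ = -234.7°: atan2( sin Δλ' cos φ₁ , cos φ₂ sin φ₁ − sin φ₂ cos φ₁ cos Δλ' ) = 10.0°.
Final bearing = (10.0° + 180°) mod 360° = 190.0°.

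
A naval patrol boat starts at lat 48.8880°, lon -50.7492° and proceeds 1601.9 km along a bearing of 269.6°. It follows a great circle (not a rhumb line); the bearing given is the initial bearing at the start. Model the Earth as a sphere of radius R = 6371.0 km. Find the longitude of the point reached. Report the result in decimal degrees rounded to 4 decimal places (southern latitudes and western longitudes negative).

Central angle δ = d/R = 0.251436 rad.
Start latitude φ₁ = 0.853257 rad; initial bearing θ = 4.705408 rad.
Applying the spherical law of cosines for sides, sin φ₂ = sin φ₁ cos δ + cos φ₁ sin δ cos θ = 0.728593, so φ₂ = 46.7686°.
Then Δλ = atan2(-0.163587, 0.419615) = -0.371726 rad, from sin θ sin δ cos φ₁ over cos δ − sin φ₁ sin φ₂.
Hence λ₂ = -50.7492° + -21.2983° = -72.0475°.

longitude -72.0475°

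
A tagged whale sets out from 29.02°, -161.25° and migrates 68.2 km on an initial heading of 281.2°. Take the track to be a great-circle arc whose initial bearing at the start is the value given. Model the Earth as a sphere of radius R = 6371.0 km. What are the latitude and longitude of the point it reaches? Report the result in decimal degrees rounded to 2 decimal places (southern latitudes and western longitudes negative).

Angular distance δ = d/R = 68.2 / 6371 = 0.010705 rad.
Converting: φ₁ = 0.506495 rad, θ = 4.907866 rad.
Destination latitude: φ₂ = arcsin( sin φ₁ cos δ + cos φ₁ sin δ cos θ ) = arcsin(0.486905) = 29.14°.
Δλ = atan2( sin θ sin δ cos φ₁ , cos δ − sin φ₁ sin φ₂ ) = atan2(-0.009182, 0.763738) = -0.012022 rad = -0.69°.
Hence λ₂ = -161.25° + -0.69° = -161.94°.

latitude 29.14°, longitude -161.94°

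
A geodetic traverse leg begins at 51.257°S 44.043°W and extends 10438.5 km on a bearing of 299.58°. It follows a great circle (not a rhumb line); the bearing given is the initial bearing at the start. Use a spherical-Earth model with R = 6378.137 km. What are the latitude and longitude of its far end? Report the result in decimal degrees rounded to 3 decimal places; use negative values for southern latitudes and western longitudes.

latitude 21.073°, longitude -112.474°

Central angle δ = d/R = 1.636606 rad.
With φ₁ = -51.257° = -0.894603 rad and θ = 299.58° = 5.228657 rad:
Destination latitude: φ₂ = arcsin( sin φ₁ cos δ + cos φ₁ sin δ cos θ ) = arcsin(0.359556) = 21.073°.
Δλ = atan2( sin θ sin δ cos φ₁ , cos δ − sin φ₁ sin φ₂ ) = atan2(-0.543084, 0.214677) = -1.194354 rad = -68.431°.
λ₂ = -44.043° + -68.431° = -112.474°.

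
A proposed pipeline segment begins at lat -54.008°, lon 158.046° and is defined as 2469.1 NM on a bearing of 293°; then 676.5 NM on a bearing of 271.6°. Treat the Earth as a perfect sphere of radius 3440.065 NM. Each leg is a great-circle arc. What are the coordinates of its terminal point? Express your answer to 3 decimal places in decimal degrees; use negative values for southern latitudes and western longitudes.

latitude -26.409°, longitude 102.511°

Apply the spherical direct solution leg by leg, carrying full precision between legs.
Leg 1: from (-54.008°, 158.046°), δ = 2469.1/3440.065 = 0.717748 rad, θ = 293° → φ = -27.288°, λ = 115.107°.
Leg 2: from (-27.288°, 115.107°), δ = 676.5/3440.065 = 0.196653 rad, θ = 271.6° → φ = -26.409°, λ = 102.511°.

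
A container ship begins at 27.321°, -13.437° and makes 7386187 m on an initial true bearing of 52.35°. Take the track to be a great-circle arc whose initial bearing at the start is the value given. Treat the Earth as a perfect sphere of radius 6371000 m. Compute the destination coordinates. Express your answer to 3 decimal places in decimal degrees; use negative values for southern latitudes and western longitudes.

The arc subtends δ = 7386187/6371000 = 1.159345 rad at the centre.
Converting: φ₁ = 0.476841 rad, θ = 0.913680 rad.
sin φ₂ = sin φ₁ cos δ + cos φ₁ sin δ cos θ = (0.458975)(0.399940) + (0.888449)(0.916541)(0.610836) = 0.680967
φ₂ = asin(0.680967) = 0.749082 rad = 42.919°.
Then Δλ = atan2(0.644728, 0.087393) = 1.436067 rad, from sin θ sin δ cos φ₁ over cos δ − sin φ₁ sin φ₂.
Hence λ₂ = -13.437° + 82.281° = 68.844°.

latitude 42.919°, longitude 68.844°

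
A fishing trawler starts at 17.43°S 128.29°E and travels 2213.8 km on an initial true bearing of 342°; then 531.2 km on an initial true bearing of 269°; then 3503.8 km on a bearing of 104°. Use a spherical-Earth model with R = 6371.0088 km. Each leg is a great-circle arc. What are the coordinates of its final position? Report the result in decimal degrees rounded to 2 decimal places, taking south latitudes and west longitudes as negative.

latitude -5.99°, longitude 148.13°

Apply the spherical direct solution leg by leg, carrying full precision between legs.
Leg 1: from (-17.43°, 128.29°), δ = 2213.8/6371.0088 = 0.347480 rad, θ = 342° → φ = 1.57°, λ = 122.25°.
Leg 2: from (1.57°, 122.25°), δ = 531.2/6371.0088 = 0.083378 rad, θ = 269° → φ = 1.48°, λ = 117.47°.
Leg 3: from (1.48°, 117.47°), δ = 3503.8/6371.0088 = 0.549960 rad, θ = 104° → φ = -5.99°, λ = 148.13°.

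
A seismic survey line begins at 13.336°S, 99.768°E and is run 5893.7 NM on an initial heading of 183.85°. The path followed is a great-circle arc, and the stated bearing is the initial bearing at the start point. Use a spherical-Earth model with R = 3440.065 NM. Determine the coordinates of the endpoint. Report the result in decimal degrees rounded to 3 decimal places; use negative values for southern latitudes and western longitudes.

δ = 5893.7/3440.065 = 1.713253 rad (98.1621°).
Converting: φ₁ = -0.232757 rad, θ = 3.208788 rad.
Destination latitude: φ₂ = arcsin( sin φ₁ cos δ + cos φ₁ sin δ cos θ ) = arcsin(-0.928256) = -68.165°.
Δλ = atan2( sin θ sin δ cos φ₁ , cos δ − sin φ₁ sin φ₂ ) = atan2(-0.064672, -0.356087) = -2.961932 rad = -169.706°.
λ₂ = λ₁ + Δλ = -69.938°.

latitude -68.165°, longitude -69.938°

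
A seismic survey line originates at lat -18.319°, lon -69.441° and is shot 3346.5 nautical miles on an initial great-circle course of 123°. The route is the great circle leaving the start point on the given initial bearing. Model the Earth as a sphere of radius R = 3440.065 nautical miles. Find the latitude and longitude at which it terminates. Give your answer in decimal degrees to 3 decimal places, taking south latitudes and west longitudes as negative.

Central angle δ = d/R = 0.972801 rad.
With φ₁ = -18.319° = -0.319727 rad and θ = 123° = 2.146755 rad:
Applying the spherical law of cosines for sides, sin φ₂ = sin φ₁ cos δ + cos φ₁ sin δ cos θ = -0.604265, so φ₂ = -37.176°.
Δλ = atan2( sin θ sin δ cos φ₁ , cos δ − sin φ₁ sin φ₂ ) = atan2(0.658006, 0.373062) = 1.055027 rad = 60.449°.
λ₂ = λ₁ + Δλ = -8.992°.

latitude -37.176°, longitude -8.992°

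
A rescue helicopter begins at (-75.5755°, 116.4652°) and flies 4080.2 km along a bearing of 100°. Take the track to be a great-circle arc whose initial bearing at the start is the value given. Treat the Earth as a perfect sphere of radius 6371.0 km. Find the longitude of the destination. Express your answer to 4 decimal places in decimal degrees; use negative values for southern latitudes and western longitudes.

longitude -163.1081°

δ = 4080.2/6371 = 0.640433 rad (36.6941°).
Converting: φ₁ = -1.319041 rad, θ = 1.745329 rad.
Applying the spherical law of cosines for sides, sin φ₂ = sin φ₁ cos δ + cos φ₁ sin δ cos θ = -0.802408, so φ₂ = -53.3607°.
For the longitude increment, Δλ = atan2( sin θ sin δ cos φ₁, cos δ − sin φ₁ sin φ₂ ) = atan2(0.146589, 0.024723) = 80.4267°.
λ₂ = 116.4652° + 80.4267° = 196.8919°, normalized to (−180°, 180°] → -163.1081°.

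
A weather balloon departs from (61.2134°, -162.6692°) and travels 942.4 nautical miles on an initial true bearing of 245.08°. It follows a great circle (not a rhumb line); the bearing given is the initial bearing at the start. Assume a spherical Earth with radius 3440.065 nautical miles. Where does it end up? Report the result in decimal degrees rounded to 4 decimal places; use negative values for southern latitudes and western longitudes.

δ = 942.4/3440.065 = 0.273948 rad (15.6961°).
Start latitude φ₁ = 1.068375 rad; initial bearing θ = 4.277453 rad.
Destination latitude: φ₂ = arcsin( sin φ₁ cos δ + cos φ₁ sin δ cos θ ) = arcsin(0.788846) = 52.0778°.
For the longitude increment, Δλ = atan2( sin θ sin δ cos φ₁, cos δ − sin φ₁ sin φ₂ ) = atan2(-0.118147, 0.271350) = -23.5284°.
λ₂ = -162.6692° + -23.5284° = -186.1976°, normalized to (−180°, 180°] → 173.8024°.

latitude 52.0778°, longitude 173.8024°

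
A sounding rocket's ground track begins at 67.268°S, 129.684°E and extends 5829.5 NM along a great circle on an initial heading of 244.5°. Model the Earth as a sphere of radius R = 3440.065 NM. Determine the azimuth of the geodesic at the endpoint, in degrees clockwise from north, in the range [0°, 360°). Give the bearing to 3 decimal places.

Angular distance δ = d/R = 5829.5 / 3440.065 = 1.694590 rad.
Converting: φ₁ = -1.174048 rad, θ = 4.267330 rad.
Destination latitude: φ₂ = arcsin( sin φ₁ cos δ + cos φ₁ sin δ cos θ ) = arcsin(-0.051199) = -2.935°.
Δλ = atan2( sin θ sin δ cos φ₁ , cos δ − sin φ₁ sin φ₂ ) = atan2(-0.346109, -0.170700) = -2.028987 rad = -116.252°.
λ₂ = 129.684° + -116.252° = 13.432°.
The forward bearing on arrival equals the back-azimuth from the destination plus 180°.
Back-azimuth from P₂ (-2.935°, 13.432°) to P₁ (-67.268°, 129.684°), with Δλ' = λ₁ − λ₂ = 116.252°: atan2( sin Δλ' cos φ₁ , cos φ₂ sin φ₁ − sin φ₂ cos φ₁ cos Δλ' ) = 159.559°.
Final bearing = (159.559° + 180°) mod 360° = 339.559°.

final bearing 339.559°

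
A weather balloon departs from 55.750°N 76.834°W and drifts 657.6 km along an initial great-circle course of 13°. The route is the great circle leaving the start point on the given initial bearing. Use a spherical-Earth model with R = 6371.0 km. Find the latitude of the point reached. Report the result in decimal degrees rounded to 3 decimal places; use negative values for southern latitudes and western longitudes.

Central angle δ = d/R = 0.103218 rad.
Start latitude φ₁ = 0.973021 rad; initial bearing θ = 0.226893 rad.
Applying the spherical law of cosines for sides, sin φ₂ = sin φ₁ cos δ + cos φ₁ sin δ cos θ = 0.878693, so φ₂ = 61.485°.
Then Δλ = atan2(0.013045, 0.268360) = 0.048570 rad, from sin θ sin δ cos φ₁ over cos δ − sin φ₁ sin φ₂.
Hence λ₂ = -76.834° + 2.783° = -74.051°.

latitude 61.485°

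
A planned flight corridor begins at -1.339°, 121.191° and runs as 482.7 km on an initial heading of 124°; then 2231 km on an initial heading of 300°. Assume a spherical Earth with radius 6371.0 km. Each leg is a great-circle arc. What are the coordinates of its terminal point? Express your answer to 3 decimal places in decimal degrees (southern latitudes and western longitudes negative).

latitude 6.288°, longitude 107.405°

Apply the spherical direct solution leg by leg, carrying full precision between legs.
Leg 1: from (-1.339°, 121.191°), δ = 482.7/6371 = 0.075765 rad, θ = 124° → φ = -3.762°, λ = 124.797°.
Leg 2: from (-3.762°, 124.797°), δ = 2231/6371 = 0.350181 rad, θ = 300° → φ = 6.288°, λ = 107.405°.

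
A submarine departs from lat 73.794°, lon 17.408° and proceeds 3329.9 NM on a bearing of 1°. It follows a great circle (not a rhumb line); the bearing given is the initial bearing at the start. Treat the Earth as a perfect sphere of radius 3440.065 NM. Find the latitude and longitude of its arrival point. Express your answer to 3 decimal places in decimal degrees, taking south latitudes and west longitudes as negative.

Central angle δ = d/R = 0.967976 rad.
Converting: φ₁ = 1.287948 rad, θ = 0.017453 rad.
Destination latitude: φ₂ = arcsin( sin φ₁ cos δ + cos φ₁ sin δ cos θ ) = arcsin(0.774303) = 50.742°.
For the longitude increment, Δλ = atan2( sin θ sin δ cos φ₁, cos δ − sin φ₁ sin φ₂ ) = atan2(0.004012, -0.176568) = 178.698°.
λ₂ = 17.408° + 178.698° = 196.106°, normalized to (−180°, 180°] → -163.894°.

latitude 50.742°, longitude -163.894°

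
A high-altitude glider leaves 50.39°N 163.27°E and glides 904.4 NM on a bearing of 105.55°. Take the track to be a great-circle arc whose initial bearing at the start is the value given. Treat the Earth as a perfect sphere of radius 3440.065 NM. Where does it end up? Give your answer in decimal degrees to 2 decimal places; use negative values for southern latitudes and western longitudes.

The arc subtends δ = 904.4/3440.065 = 0.262902 rad at the centre.
With φ₁ = 50.39° = 0.879471 rad and θ = 105.55° = 1.842195 rad:
sin φ₂ = sin φ₁ cos δ + cos φ₁ sin δ cos θ = (0.770402)(0.965640) + (0.637558)(0.259884)(-0.268079) = 0.699512
φ₂ = asin(0.699512) = 0.774715 rad = 44.39°.
Then Δλ = atan2(0.159626, 0.426734) = 0.357951 rad, from sin θ sin δ cos φ₁ over cos δ − sin φ₁ sin φ₂.
λ₂ = 163.27° + 20.51° = 183.78°, normalized to (−180°, 180°] → -176.22°.

latitude 44.39°, longitude -176.22°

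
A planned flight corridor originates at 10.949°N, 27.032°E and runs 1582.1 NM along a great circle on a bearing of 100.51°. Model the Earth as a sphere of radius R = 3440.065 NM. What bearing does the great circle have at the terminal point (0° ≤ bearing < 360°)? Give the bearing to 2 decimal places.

final bearing 104.23°

Angular distance δ = d/R = 1582.1 / 3440.065 = 0.459904 rad.
Start latitude φ₁ = 0.191096 rad; initial bearing θ = 1.754230 rad.
Destination latitude: φ₂ = arcsin( sin φ₁ cos δ + cos φ₁ sin δ cos θ ) = arcsin(0.090710) = 5.204°.
For the longitude increment, Δλ = atan2( sin θ sin δ cos φ₁, cos δ − sin φ₁ sin φ₂ ) = atan2(0.428471, 0.878866) = 25.991°.
λ₂ = λ₁ + Δλ = 53.023°.
The forward bearing on arrival equals the back-azimuth from the destination plus 180°.
Back-azimuth from P₂ (5.20°, 53.02°) to P₁ (10.95°, 27.03°), with Δλ' = λ₁ − λ₂ = -25.99°: atan2( sin Δλ' cos φ₁ , cos φ₂ sin φ₁ − sin φ₂ cos φ₁ cos Δλ' ) = 284.23°.
Final bearing = (284.23° + 180°) mod 360° = 104.23°.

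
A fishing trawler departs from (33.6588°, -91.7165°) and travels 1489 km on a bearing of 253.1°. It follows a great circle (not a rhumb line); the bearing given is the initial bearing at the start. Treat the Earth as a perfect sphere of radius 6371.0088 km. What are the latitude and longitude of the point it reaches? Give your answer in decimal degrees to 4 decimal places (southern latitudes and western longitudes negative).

latitude 28.8907°, longitude -106.3769°

δ = 1489/6371.0088 = 0.233715 rad (13.3909°).
With φ₁ = 33.6588° = 0.587457 rad and θ = 253.1° = 4.417428 rad:
sin φ₂ = sin φ₁ cos δ + cos φ₁ sin δ cos θ = (0.554246)(0.972813) + (0.832353)(0.231593)(-0.290702) = 0.483140
φ₂ = asin(0.483140) = 0.504237 rad = 28.8907°.
Then Δλ = atan2(-0.184442, 0.705034) = -0.255873 rad, from sin θ sin δ cos φ₁ over cos δ − sin φ₁ sin φ₂.
Hence λ₂ = -91.7165° + -14.6604° = -106.3769°.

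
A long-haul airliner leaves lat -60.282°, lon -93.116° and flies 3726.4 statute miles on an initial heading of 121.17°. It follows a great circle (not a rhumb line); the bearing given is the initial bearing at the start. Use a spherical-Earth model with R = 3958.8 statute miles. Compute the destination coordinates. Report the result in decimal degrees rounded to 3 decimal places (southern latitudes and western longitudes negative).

latitude -45.948°, longitude 2.785°

The arc subtends δ = 3726.4/3958.8 = 0.941295 rad at the centre.
Converting: φ₁ = -1.052119 rad, θ = 2.114815 rad.
sin φ₂ = sin φ₁ cos δ + cos φ₁ sin δ cos θ = (-0.868476)(0.588741) + (0.495732)(0.808321)(-0.517579) = -0.718707
φ₂ = asin(-0.718707) = -0.801941 rad = -45.948°.
Δλ = atan2( sin θ sin δ cos φ₁ , cos δ − sin φ₁ sin φ₂ ) = atan2(0.342862, -0.035438) = 1.673791 rad = 95.901°.
λ₂ = -93.116° + 95.901° = 2.785°.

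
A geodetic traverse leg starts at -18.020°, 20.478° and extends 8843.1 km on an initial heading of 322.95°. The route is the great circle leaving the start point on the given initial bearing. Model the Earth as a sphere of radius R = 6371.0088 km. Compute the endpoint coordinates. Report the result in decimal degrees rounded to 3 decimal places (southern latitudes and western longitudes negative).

The arc subtends δ = 8843.1/6371.0088 = 1.388022 rad at the centre.
With φ₁ = -18.020° = -0.314508 rad and θ = 322.95° = 5.636541 rad:
Destination latitude: φ₂ = arcsin( sin φ₁ cos δ + cos φ₁ sin δ cos θ ) = arcsin(0.690093) = 43.637°.
For the longitude increment, Δλ = atan2( sin θ sin δ cos φ₁, cos δ − sin φ₁ sin φ₂ ) = atan2(-0.563414, 0.395238) = -54.950°.
λ₂ = λ₁ + Δλ = -34.472°.

latitude 43.637°, longitude -34.472°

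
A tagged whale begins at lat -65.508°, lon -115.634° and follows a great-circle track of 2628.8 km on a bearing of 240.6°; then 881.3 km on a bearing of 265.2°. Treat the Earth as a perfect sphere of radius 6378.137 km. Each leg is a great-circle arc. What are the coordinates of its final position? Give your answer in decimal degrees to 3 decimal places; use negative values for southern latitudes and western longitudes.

Apply the spherical direct solution leg by leg, carrying full precision between legs.
Leg 1: from (-65.508°, -115.634°), δ = 2628.8/6378.137 = 0.412158 rad, θ = 240.6° → φ = -66.254°, λ = -175.708°.
Leg 2: from (-66.254°, -175.708°), δ = 881.3/6378.137 = 0.138175 rad, θ = 265.2° → φ = -65.679°, λ = 164.825°.

latitude -65.679°, longitude 164.825°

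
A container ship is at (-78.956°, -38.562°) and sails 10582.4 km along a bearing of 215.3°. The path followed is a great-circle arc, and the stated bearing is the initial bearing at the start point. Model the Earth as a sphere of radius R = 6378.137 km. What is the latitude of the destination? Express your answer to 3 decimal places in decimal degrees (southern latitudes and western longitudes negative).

latitude -3.963°

The arc subtends δ = 10582.4/6378.137 = 1.659168 rad at the centre.
Converting: φ₁ = -1.378042 rad, θ = 3.757694 rad.
sin φ₂ = sin φ₁ cos δ + cos φ₁ sin δ cos θ = (-0.981480)(-0.088257) + (0.191563)(0.996098)(-0.816138) = -0.069109
φ₂ = asin(-0.069109) = -0.069165 rad = -3.963°.
Then Δλ = atan2(-0.110264, -0.156086) = -2.526564 rad, from sin θ sin δ cos φ₁ over cos δ − sin φ₁ sin φ₂.
λ₂ = -38.562° + -144.761° = -183.323°, normalized to (−180°, 180°] → 176.677°.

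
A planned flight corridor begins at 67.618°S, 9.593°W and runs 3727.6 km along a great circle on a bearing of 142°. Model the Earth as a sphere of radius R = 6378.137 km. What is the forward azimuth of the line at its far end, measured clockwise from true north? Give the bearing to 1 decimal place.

Angular distance δ = d/R = 3727.6 / 6378.137 = 0.584434 rad.
With φ₁ = -67.618° = -1.180157 rad and θ = 142° = 2.478368 rad:
Applying the spherical law of cosines for sides, sin φ₂ = sin φ₁ cos δ + cos φ₁ sin δ cos θ = -0.936744, so φ₂ = -69.512°.
Then Δλ = atan2(0.129342, -0.032151) = 1.814431 rad, from sin θ sin δ cos φ₁ over cos δ − sin φ₁ sin φ₂.
λ₂ = λ₁ + Δλ = 94.366°.
The forward bearing on arrival equals the back-azimuth from the destination plus 180°.
Back-azimuth from P₂ (-69.5°, 94.4°) to P₁ (-67.6°, -9.6°), with Δλ' = λ₁ − λ₂ = -104.0°: atan2( sin Δλ' cos φ₁ , cos φ₂ sin φ₁ − sin φ₂ cos φ₁ cos Δλ' ) = 222.0°.
Final bearing = (222.0° + 180°) mod 360° = 42.0°.

final bearing 42.0°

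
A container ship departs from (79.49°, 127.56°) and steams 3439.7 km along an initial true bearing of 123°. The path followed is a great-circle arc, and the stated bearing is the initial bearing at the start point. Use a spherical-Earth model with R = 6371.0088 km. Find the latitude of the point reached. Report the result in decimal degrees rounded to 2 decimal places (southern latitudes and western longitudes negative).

Angular distance δ = d/R = 3439.7 / 6371.0088 = 0.539899 rad.
With φ₁ = 79.49° = 1.387362 rad and θ = 123° = 2.146755 rad:
sin φ₂ = sin φ₁ cos δ + cos φ₁ sin δ cos θ = (0.983223)(0.857761) + (0.182407)(0.514049)(-0.544639) = 0.792301
φ₂ = asin(0.792301) = 0.914572 rad = 52.40°.
For the longitude increment, Δλ = atan2( sin θ sin δ cos φ₁, cos δ − sin φ₁ sin φ₂ ) = atan2(0.078639, 0.078752) = 44.96°.
λ₂ = 127.56° + 44.96° = 172.52°.

latitude 52.40°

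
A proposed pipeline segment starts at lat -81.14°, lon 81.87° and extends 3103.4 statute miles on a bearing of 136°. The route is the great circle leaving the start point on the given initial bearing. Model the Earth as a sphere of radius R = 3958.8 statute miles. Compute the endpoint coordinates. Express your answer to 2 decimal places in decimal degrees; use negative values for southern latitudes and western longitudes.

latitude -51.07°, longitude -149.44°

δ = 3103.4/3958.8 = 0.783924 rad (44.9156°).
Converting: φ₁ = -1.416160 rad, θ = 2.373648 rad.
Destination latitude: φ₂ = arcsin( sin φ₁ cos δ + cos φ₁ sin δ cos θ ) = arcsin(-0.777925) = -51.07°.
For the longitude increment, Δλ = atan2( sin θ sin δ cos φ₁, cos δ − sin φ₁ sin φ₂ ) = atan2(0.075543, -0.060495) = 128.69°.
λ₂ = 81.87° + 128.69° = 210.56°, normalized to (−180°, 180°] → -149.44°.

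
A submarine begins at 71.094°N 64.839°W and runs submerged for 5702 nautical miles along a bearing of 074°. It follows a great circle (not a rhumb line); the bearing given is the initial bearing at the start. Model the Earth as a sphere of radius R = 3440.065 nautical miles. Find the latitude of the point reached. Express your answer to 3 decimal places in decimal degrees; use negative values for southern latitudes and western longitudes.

The arc subtends δ = 5702/3440.065 = 1.657527 rad at the centre.
Converting: φ₁ = 1.240824 rad, θ = 1.291544 rad.
Destination latitude: φ₂ = arcsin( sin φ₁ cos δ + cos φ₁ sin δ cos θ ) = arcsin(0.007027) = 0.403°.
For the longitude increment, Δλ = atan2( sin θ sin δ cos φ₁, cos δ − sin φ₁ sin φ₂ ) = atan2(0.310294, -0.093269) = 106.730°.
λ₂ = -64.839° + 106.730° = 41.891°.

latitude 0.403°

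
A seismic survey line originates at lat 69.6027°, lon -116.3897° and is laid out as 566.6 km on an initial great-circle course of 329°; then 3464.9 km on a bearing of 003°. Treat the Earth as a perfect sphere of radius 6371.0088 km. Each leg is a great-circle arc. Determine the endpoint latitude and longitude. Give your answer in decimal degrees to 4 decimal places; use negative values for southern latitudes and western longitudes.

Apply the spherical direct solution leg by leg, carrying full precision between legs.
Leg 1: from (69.6027°, -116.3897°), δ = 566.6/6371.0088 = 0.088934 rad, θ = 329° → φ = 73.7660°, λ = -125.8073°.
Leg 2: from (73.7660°, -125.8073°), δ = 3464.9/6371.0088 = 0.543854 rad, θ = 3° → φ = 75.0294°, λ = 48.1752°.

latitude 75.0294°, longitude 48.1752°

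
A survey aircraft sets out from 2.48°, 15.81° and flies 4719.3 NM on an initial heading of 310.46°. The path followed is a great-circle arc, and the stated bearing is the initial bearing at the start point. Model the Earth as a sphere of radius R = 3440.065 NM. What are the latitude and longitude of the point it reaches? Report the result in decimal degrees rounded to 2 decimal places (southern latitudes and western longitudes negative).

δ = 4719.3/3440.065 = 1.371864 rad (78.6020°).
Start latitude φ₁ = 0.043284 rad; initial bearing θ = 5.418549 rad.
sin φ₂ = sin φ₁ cos δ + cos φ₁ sin δ cos θ = (0.043271)(0.197623) + (0.999063)(0.980278)(0.648917) = 0.644075
φ₂ = asin(0.644075) = 0.699813 rad = 40.10°.
Δλ = atan2( sin θ sin δ cos φ₁ , cos δ − sin φ₁ sin φ₂ ) = atan2(-0.745155, 0.169754) = -1.346809 rad = -77.17°.
Hence λ₂ = 15.81° + -77.17° = -61.36°.

latitude 40.10°, longitude -61.36°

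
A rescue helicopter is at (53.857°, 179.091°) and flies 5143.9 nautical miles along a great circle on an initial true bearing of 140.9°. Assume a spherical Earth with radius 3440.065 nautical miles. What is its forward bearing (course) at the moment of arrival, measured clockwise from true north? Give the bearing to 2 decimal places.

final bearing 156.11°

Angular distance δ = d/R = 5143.9 / 3440.065 = 1.495292 rad.
Start latitude φ₁ = 0.939982 rad; initial bearing θ = 2.459169 rad.
sin φ₂ = sin φ₁ cos δ + cos φ₁ sin δ cos θ = (0.807547)(0.075433) + (0.589803)(0.997151)(-0.776046) = -0.395494
φ₂ = asin(-0.395494) = -0.406606 rad = -23.297°.
Then Δλ = atan2(0.370914, 0.394813) = 0.754197 rad, from sin θ sin δ cos φ₁ over cos δ − sin φ₁ sin φ₂.
λ₂ = 179.091° + 43.212° = 222.303°, normalized to (−180°, 180°] → -137.697°.
The forward bearing on arrival equals the back-azimuth from the destination plus 180°.
Back-azimuth from P₂ (-23.30°, -137.70°) to P₁ (53.86°, 179.09°), with Δλ' = λ₁ − λ₂ = 316.79°: atan2( sin Δλ' cos φ₁ , cos φ₂ sin φ₁ − sin φ₂ cos φ₁ cos Δλ' ) = 336.11°.
Final bearing = (336.11° + 180°) mod 360° = 156.11°.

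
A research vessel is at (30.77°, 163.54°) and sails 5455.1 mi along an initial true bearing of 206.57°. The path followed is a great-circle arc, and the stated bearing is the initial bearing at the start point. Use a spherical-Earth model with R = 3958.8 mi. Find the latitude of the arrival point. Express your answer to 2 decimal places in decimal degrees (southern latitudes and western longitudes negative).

latitude -41.01°

Central angle δ = d/R = 1.377968 rad.
With φ₁ = 30.77° = 0.537038 rad and θ = 206.57° = 3.605327 rad:
Destination latitude: φ₂ = arcsin( sin φ₁ cos δ + cos φ₁ sin δ cos θ ) = arcsin(-0.656201) = -41.01°.
Then Δλ = atan2(-0.377202, 0.527343) = -0.620912 rad, from sin θ sin δ cos φ₁ over cos δ − sin φ₁ sin φ₂.
λ₂ = 163.54° + -35.58° = 127.96°.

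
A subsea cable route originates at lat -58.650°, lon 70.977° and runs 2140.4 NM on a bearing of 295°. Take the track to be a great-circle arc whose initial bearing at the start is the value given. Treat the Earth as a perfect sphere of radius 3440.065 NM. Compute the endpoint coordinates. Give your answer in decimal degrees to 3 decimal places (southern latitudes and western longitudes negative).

Central angle δ = d/R = 0.622198 rad.
With φ₁ = -58.650° = -1.023636 rad and θ = 295° = 5.148721 rad:
Applying the spherical law of cosines for sides, sin φ₂ = sin φ₁ cos δ + cos φ₁ sin δ cos θ = -0.565817, so φ₂ = -34.459°.
Then Δλ = atan2(-0.274812, 0.329389) = -0.695314 rad, from sin θ sin δ cos φ₁ over cos δ − sin φ₁ sin φ₂.
λ₂ = 70.977° + -39.839° = 31.138°.

latitude -34.459°, longitude 31.138°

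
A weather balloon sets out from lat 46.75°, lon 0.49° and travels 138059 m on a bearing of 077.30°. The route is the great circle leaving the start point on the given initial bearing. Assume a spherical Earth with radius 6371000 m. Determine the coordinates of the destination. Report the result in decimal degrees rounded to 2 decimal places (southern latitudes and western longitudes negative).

latitude 47.01°, longitude 2.27°

Angular distance δ = d/R = 138059 / 6371000 = 0.021670 rad.
With φ₁ = 46.75° = 0.815941 rad and θ = 77.3° = 1.349140 rad:
Destination latitude: φ₂ = arcsin( sin φ₁ cos δ + cos φ₁ sin δ cos θ ) = arcsin(0.731464) = 47.01°.
Then Δλ = atan2(0.014483, 0.466988) = 0.031005 rad, from sin θ sin δ cos φ₁ over cos δ − sin φ₁ sin φ₂.
λ₂ = λ₁ + Δλ = 2.27°.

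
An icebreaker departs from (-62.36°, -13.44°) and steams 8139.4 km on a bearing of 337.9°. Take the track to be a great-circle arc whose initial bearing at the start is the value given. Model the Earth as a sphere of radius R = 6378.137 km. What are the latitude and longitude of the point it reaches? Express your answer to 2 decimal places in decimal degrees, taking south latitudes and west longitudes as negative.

Central angle δ = d/R = 1.276141 rad.
Converting: φ₁ = -1.088387 rad, θ = 5.897468 rad.
Applying the spherical law of cosines for sides, sin φ₂ = sin φ₁ cos δ + cos φ₁ sin δ cos θ = 0.154037, so φ₂ = 8.86°.
Then Δλ = atan2(-0.167014, 0.426868) = -0.372944 rad, from sin θ sin δ cos φ₁ over cos δ − sin φ₁ sin φ₂.
λ₂ = λ₁ + Δλ = -34.81°.

latitude 8.86°, longitude -34.81°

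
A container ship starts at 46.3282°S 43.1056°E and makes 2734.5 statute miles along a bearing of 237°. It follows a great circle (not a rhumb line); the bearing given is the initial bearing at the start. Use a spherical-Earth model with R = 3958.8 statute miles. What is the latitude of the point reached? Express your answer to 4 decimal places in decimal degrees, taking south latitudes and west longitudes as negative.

latitude -52.8555°

Central angle δ = d/R = 0.690740 rad.
With φ₁ = -46.3282° = -0.808580 rad and θ = 237° = 4.136430 rad:
Destination latitude: φ₂ = arcsin( sin φ₁ cos δ + cos φ₁ sin δ cos θ ) = arcsin(-0.797115) = -52.8555°.
Then Δλ = atan2(-0.368964, 0.194216) = -1.086267 rad, from sin θ sin δ cos φ₁ over cos δ − sin φ₁ sin φ₂.
λ₂ = 43.1056° + -62.2385° = -19.1329°.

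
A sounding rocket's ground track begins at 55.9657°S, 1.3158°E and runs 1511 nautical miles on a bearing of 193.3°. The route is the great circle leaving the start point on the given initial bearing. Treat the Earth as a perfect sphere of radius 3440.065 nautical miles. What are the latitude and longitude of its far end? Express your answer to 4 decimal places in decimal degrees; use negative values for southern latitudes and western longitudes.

δ = 1511/3440.065 = 0.439236 rad (25.1664°).
Start latitude φ₁ = -0.976786 rad; initial bearing θ = 3.373721 rad.
sin φ₂ = sin φ₁ cos δ + cos φ₁ sin δ cos θ = (-0.828703)(0.905077) + (0.559689)(0.425248)(-0.973179) = -0.981663
φ₂ = asin(-0.981663) = -1.378996 rad = -79.0107°.
Then Δλ = atan2(-0.054753, 0.091570) = -0.538902 rad, from sin θ sin δ cos φ₁ over cos δ − sin φ₁ sin φ₂.
λ₂ = λ₁ + Δλ = -29.5610°.

latitude -79.0107°, longitude -29.5610°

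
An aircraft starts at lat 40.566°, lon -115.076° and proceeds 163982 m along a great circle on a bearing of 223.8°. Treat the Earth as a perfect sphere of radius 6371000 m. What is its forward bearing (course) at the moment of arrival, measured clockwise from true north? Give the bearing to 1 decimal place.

final bearing 222.9°

Angular distance δ = d/R = 163982 / 6371000 = 0.025739 rad.
Start latitude φ₁ = 0.708010 rad; initial bearing θ = 3.906047 rad.
sin φ₂ = sin φ₁ cos δ + cos φ₁ sin δ cos θ = (0.650324)(0.999669) + (0.759657)(0.025736)(-0.721760) = 0.635997
φ₂ = asin(0.635997) = 0.689300 rad = 39.494°.
For the longitude increment, Δλ = atan2( sin θ sin δ cos φ₁, cos δ − sin φ₁ sin φ₂ ) = atan2(-0.013532, 0.586065) = -1.323°.
λ₂ = λ₁ + Δλ = -116.399°.
The forward bearing on arrival equals the back-azimuth from the destination plus 180°.
Back-azimuth from P₂ (39.5°, -116.4°) to P₁ (40.6°, -115.1°), with Δλ' = λ₁ − λ₂ = 1.3°: atan2( sin Δλ' cos φ₁ , cos φ₂ sin φ₁ − sin φ₂ cos φ₁ cos Δλ' ) = 42.9°.
Final bearing = (42.9° + 180°) mod 360° = 222.9°.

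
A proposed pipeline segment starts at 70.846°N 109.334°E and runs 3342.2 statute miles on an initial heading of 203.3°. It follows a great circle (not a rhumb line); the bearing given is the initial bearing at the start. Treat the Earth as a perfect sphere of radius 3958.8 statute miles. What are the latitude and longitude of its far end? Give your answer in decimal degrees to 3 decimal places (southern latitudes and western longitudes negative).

latitude 23.720°, longitude 90.493°

Central angle δ = d/R = 0.844246 rad.
With φ₁ = 70.846° = 1.236496 rad and θ = 203.3° = 3.548254 rad:
Applying the spherical law of cosines for sides, sin φ₂ = sin φ₁ cos δ + cos φ₁ sin δ cos θ = 0.402270, so φ₂ = 23.720°.
Δλ = atan2( sin θ sin δ cos φ₁ , cos δ − sin φ₁ sin φ₂ ) = atan2(-0.097008, 0.284295) = -0.328834 rad = -18.841°.
λ₂ = λ₁ + Δλ = 90.493°.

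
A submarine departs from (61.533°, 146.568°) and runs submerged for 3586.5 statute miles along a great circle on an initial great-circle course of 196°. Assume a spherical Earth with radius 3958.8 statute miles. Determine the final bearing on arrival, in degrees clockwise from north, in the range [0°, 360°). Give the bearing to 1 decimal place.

final bearing 187.7°

Central angle δ = d/R = 0.905956 rad.
With φ₁ = 61.533° = 1.073953 rad and θ = 196° = 3.420845 rad:
Destination latitude: φ₂ = arcsin( sin φ₁ cos δ + cos φ₁ sin δ cos θ ) = arcsin(0.181740) = 10.471°.
For the longitude increment, Δλ = atan2( sin θ sin δ cos φ₁, cos δ − sin φ₁ sin φ₂ ) = atan2(-0.103401, 0.457167) = -12.745°.
λ₂ = 146.568° + -12.745° = 133.823°.
The forward bearing on arrival equals the back-azimuth from the destination plus 180°.
Back-azimuth from P₂ (10.5°, 133.8°) to P₁ (61.5°, 146.6°), with Δλ' = λ₁ − λ₂ = 12.7°: atan2( sin Δλ' cos φ₁ , cos φ₂ sin φ₁ − sin φ₂ cos φ₁ cos Δλ' ) = 7.7°.
Final bearing = (7.7° + 180°) mod 360° = 187.7°.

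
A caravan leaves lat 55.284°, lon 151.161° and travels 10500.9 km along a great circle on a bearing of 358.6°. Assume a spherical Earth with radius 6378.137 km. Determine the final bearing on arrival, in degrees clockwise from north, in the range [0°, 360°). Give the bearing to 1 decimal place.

Angular distance δ = d/R = 10500.9 / 6378.137 = 1.646390 rad.
Start latitude φ₁ = 0.964888 rad; initial bearing θ = 6.258751 rad.
Destination latitude: φ₂ = arcsin( sin φ₁ cos δ + cos φ₁ sin δ cos θ ) = arcsin(0.505636) = 30.374°.
Δλ = atan2( sin θ sin δ cos φ₁ , cos δ − sin φ₁ sin φ₂ ) = atan2(-0.013875, -0.491146) = -3.113351 rad = -178.382°.
λ₂ = 151.161° + -178.382° = -27.221°.
The forward bearing on arrival equals the back-azimuth from the destination plus 180°.
Back-azimuth from P₂ (30.4°, -27.2°) to P₁ (55.3°, 151.2°), with Δλ' = λ₁ − λ₂ = 178.4°: atan2( sin Δλ' cos φ₁ , cos φ₂ sin φ₁ − sin φ₂ cos φ₁ cos Δλ' ) = 0.9°.
Final bearing = (0.9° + 180°) mod 360° = 180.9°.

final bearing 180.9°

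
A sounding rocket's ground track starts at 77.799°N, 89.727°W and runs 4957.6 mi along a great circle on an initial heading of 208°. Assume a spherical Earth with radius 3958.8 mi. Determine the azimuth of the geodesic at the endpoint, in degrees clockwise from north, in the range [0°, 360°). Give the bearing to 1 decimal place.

Angular distance δ = d/R = 4957.6 / 3958.8 = 1.252299 rad.
Converting: φ₁ = 1.357849 rad, θ = 3.630285 rad.
Destination latitude: φ₂ = arcsin( sin φ₁ cos δ + cos φ₁ sin δ cos θ ) = arcsin(0.128848) = 7.403°.
Then Δλ = atan2(-0.094229, 0.187202) = -0.466327 rad, from sin θ sin δ cos φ₁ over cos δ − sin φ₁ sin φ₂.
Hence λ₂ = -89.727° + -26.719° = -116.446°.
The forward bearing on arrival equals the back-azimuth from the destination plus 180°.
Back-azimuth from P₂ (7.4°, -116.4°) to P₁ (77.8°, -89.7°), with Δλ' = λ₁ − λ₂ = 26.7°: atan2( sin Δλ' cos φ₁ , cos φ₂ sin φ₁ − sin φ₂ cos φ₁ cos Δλ' ) = 5.7°.
Final bearing = (5.7° + 180°) mod 360° = 185.7°.

final bearing 185.7°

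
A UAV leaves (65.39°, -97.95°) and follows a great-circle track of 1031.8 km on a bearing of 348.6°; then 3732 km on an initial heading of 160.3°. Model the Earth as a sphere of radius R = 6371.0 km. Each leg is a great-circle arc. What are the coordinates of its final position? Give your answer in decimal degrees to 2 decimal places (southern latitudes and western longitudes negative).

latitude 41.48°, longitude -90.35°

Apply the spherical direct solution leg by leg, carrying full precision between legs.
Leg 1: from (65.39°, -97.95°), δ = 1031.8/6371 = 0.161953 rad, θ = 348.6° → φ = 74.38°, λ = -104.75°.
Leg 2: from (74.38°, -104.75°), δ = 3732/6371 = 0.585779 rad, θ = 160.3° → φ = 41.48°, λ = -90.35°.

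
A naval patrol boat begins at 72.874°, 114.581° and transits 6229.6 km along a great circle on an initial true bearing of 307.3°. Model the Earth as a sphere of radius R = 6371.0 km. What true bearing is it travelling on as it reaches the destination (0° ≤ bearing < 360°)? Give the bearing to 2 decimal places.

The arc subtends δ = 6229.6/6371 = 0.977806 rad at the centre.
With φ₁ = 72.874° = 1.271891 rad and θ = 307.3° = 5.363397 rad:
sin φ₂ = sin φ₁ cos δ + cos φ₁ sin δ cos θ = (0.955659)(0.558844) + (0.294474)(0.829273)(0.605988) = 0.682046
φ₂ = asin(0.682046) = 0.750557 rad = 43.004°.
Then Δλ = atan2(-0.194254, -0.092960) = -2.017137 rad, from sin θ sin δ cos φ₁ over cos δ − sin φ₁ sin φ₂.
Hence λ₂ = 114.581° + -115.573° = -0.992°.
The forward bearing on arrival equals the back-azimuth from the destination plus 180°.
Back-azimuth from P₂ (43.00°, -0.99°) to P₁ (72.87°, 114.58°), with Δλ' = λ₁ − λ₂ = 115.57°: atan2( sin Δλ' cos φ₁ , cos φ₂ sin φ₁ − sin φ₂ cos φ₁ cos Δλ' ) = 18.68°.
Final bearing = (18.68° + 180°) mod 360° = 198.68°.

final bearing 198.68°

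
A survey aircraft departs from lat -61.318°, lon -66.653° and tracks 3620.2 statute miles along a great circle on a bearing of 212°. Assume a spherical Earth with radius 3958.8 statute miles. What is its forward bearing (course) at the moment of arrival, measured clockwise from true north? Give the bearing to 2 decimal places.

The arc subtends δ = 3620.2/3958.8 = 0.914469 rad at the centre.
Start latitude φ₁ = -1.070201 rad; initial bearing θ = 3.700098 rad.
Applying the spherical law of cosines for sides, sin φ₂ = sin φ₁ cos δ + cos φ₁ sin δ cos θ = -0.857793, so φ₂ = -59.070°.
For the longitude increment, Δλ = atan2( sin θ sin δ cos φ₁, cos δ − sin φ₁ sin φ₂ ) = atan2(-0.201493, -0.142328) = -125.236°.
λ₂ = -66.653° + -125.236° = -191.889°, normalized to (−180°, 180°] → 168.111°.
The forward bearing on arrival equals the back-azimuth from the destination plus 180°.
Back-azimuth from P₂ (-59.07°, 168.11°) to P₁ (-61.32°, -66.65°), with Δλ' = λ₁ − λ₂ = -234.76°: atan2( sin Δλ' cos φ₁ , cos φ₂ sin φ₁ − sin φ₂ cos φ₁ cos Δλ' ) = 150.34°.
Final bearing = (150.34° + 180°) mod 360° = 330.34°.

final bearing 330.34°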